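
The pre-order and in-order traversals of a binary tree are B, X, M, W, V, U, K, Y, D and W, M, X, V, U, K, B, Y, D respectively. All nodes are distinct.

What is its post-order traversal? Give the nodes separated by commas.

W, M, K, U, V, X, D, Y, B

The first element of pre-order is the root; it splits in-order into left and right subtrees.
Root B: left subtree has 6 nodes {W, M, X, V, U, K}, right has 2 {Y, D}.
  Root X: left subtree has 2 nodes {W, M}, right has 3 {V, U, K}.
    Root M: left subtree has 1 node {W}, right has 0 { }.
    Root V: left subtree has 0 nodes { }, right has 2 {U, K}.
      Root U: left subtree has 0 nodes { }, right has 1 {K}.
  Root Y: left subtree has 0 nodes { }, right has 1 {D}.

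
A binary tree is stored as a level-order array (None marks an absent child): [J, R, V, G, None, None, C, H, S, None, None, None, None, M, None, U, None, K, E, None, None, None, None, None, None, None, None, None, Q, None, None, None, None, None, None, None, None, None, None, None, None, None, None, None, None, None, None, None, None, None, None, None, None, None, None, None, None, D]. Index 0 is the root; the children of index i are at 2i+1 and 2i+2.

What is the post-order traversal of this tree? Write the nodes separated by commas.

Post-order visits the left subtree, then the right subtree, then the node.
At J: go left to R.
  At R: go left to G.
    At G: go left to H.
      At H: go left to U.
        U is a leaf — visit U.
      At H: no right child.
      Visit H.
    At G: go right to S.
      At S: go left to K.
        K is a leaf — visit K.
      At S: go right to E.
        E is a leaf — visit E.
      Visit S.
    Visit G.
  At R: no right child.
  Visit R.
At J: go right to V.
  At V: no left child.
  At V: go right to C.
    At C: go left to M.
      At M: no left child.
      At M: go right to Q.
        At Q: go left to D.
          D is a leaf — visit D.
        At Q: no right child.
        Visit Q.
      Visit M.
    At C: no right child.
    Visit C.
  Visit V.
Visit J.

U, H, K, E, S, G, R, D, Q, M, C, V, J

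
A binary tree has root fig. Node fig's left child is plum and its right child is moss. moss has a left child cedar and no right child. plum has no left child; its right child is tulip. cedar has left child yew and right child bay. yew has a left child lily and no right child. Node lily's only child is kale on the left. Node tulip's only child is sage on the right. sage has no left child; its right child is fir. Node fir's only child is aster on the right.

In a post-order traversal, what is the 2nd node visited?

Post-order visits the left subtree, then the right subtree, then the node.
At fig: go left to plum.
  At plum: no left child.
  At plum: go right to tulip.
    At tulip: no left child.
    At tulip: go right to sage.
      At sage: no left child.
      At sage: go right to fir.
        At fir: no left child.
        At fir: go right to aster.
          aster is a leaf — visit aster.
        Visit fir.
      Visit sage.
    Visit tulip.
  Visit plum.
At fig: go right to moss.
  At moss: go left to cedar.
    At cedar: go left to yew.
      At yew: go left to lily.
        At lily: go left to kale.
          kale is a leaf — visit kale.
        At lily: no right child.
        Visit lily.
      At yew: no right child.
      Visit yew.
    At cedar: go right to bay.
      bay is a leaf — visit bay.
    Visit cedar.
  At moss: no right child.
  Visit moss.
Visit fig.
Full post-order sequence: aster, fir, sage, tulip, plum, kale, lily, yew, bay, cedar, moss, fig.

fir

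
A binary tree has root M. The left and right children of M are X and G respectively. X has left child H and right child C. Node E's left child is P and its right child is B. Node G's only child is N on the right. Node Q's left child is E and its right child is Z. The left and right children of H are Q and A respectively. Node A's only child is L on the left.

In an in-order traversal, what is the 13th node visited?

N

In-order visits the left subtree, then the node, then the right subtree.
At M: go left to X.
  At X: go left to H.
    At H: go left to Q.
      At Q: go left to E.
        At E: go left to P.
          P is a leaf — visit P.
        Visit E.
        At E: go right to B.
          B is a leaf — visit B.
      Visit Q.
      At Q: go right to Z.
        Z is a leaf — visit Z.
    Visit H.
    At H: go right to A.
      At A: go left to L.
        L is a leaf — visit L.
      Visit A.
      At A: no right child.
  Visit X.
  At X: go right to C.
    C is a leaf — visit C.
Visit M.
At M: go right to G.
  At G: no left child.
  Visit G.
  At G: go right to N.
    N is a leaf — visit N.
Full in-order sequence: P, E, B, Q, Z, H, L, A, X, C, M, G, N.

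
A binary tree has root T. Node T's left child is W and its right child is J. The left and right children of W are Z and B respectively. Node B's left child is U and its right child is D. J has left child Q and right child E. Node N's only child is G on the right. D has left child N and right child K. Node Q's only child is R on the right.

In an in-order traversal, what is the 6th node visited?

In-order visits the left subtree, then the node, then the right subtree.
At T: go left to W.
  At W: go left to Z.
    Z is a leaf — visit Z.
  Visit W.
  At W: go right to B.
    At B: go left to U.
      U is a leaf — visit U.
    Visit B.
    At B: go right to D.
      At D: go left to N.
        At N: no left child.
        Visit N.
        At N: go right to G.
          G is a leaf — visit G.
      Visit D.
      At D: go right to K.
        K is a leaf — visit K.
Visit T.
At T: go right to J.
  At J: go left to Q.
    At Q: no left child.
    Visit Q.
    At Q: go right to R.
      R is a leaf — visit R.
  Visit J.
  At J: go right to E.
    E is a leaf — visit E.
Full in-order sequence: Z, W, U, B, N, G, D, K, T, Q, R, J, E.

G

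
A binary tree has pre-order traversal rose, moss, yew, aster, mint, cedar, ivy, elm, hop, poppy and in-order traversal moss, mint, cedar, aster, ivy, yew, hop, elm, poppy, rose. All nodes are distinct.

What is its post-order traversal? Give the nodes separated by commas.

The first element of pre-order is the root; it splits in-order into left and right subtrees.
Root rose: left subtree has 9 nodes {moss, mint, cedar, aster, ivy, yew, hop, elm, poppy}, right has 0 { }.
  Root moss: left subtree has 0 nodes { }, right has 8 {mint, cedar, aster, ivy, yew, hop, elm, poppy}.
    Root yew: left subtree has 4 nodes {mint, cedar, aster, ivy}, right has 3 {hop, elm, poppy}.
      Root aster: left subtree has 2 nodes {mint, cedar}, right has 1 {ivy}.
        Root mint: left subtree has 0 nodes { }, right has 1 {cedar}.
      Root elm: left subtree has 1 node {hop}, right has 1 {poppy}.

cedar, mint, ivy, aster, hop, poppy, elm, yew, moss, rose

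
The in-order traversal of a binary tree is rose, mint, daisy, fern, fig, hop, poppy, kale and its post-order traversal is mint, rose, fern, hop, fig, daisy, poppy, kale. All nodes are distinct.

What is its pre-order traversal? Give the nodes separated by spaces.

kale poppy daisy rose mint fig fern hop

The last element of post-order is the root; it splits in-order into left and right subtrees.
Root kale: left subtree has 7 nodes {rose, mint, daisy, fern, fig, hop, poppy}, right has 0 { }.
  Root poppy: left subtree has 6 nodes {rose, mint, daisy, fern, fig, hop}, right has 0 { }.
    Root daisy: left subtree has 2 nodes {rose, mint}, right has 3 {fern, fig, hop}.
      Root rose: left subtree has 0 nodes { }, right has 1 {mint}.
      Root fig: left subtree has 1 node {fern}, right has 1 {hop}.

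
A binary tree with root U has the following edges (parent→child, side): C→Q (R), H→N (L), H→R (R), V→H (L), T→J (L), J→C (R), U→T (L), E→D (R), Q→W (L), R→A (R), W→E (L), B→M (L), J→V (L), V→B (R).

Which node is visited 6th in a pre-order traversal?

Pre-order visits the node, then its left subtree, then its right subtree.
Visit U.
At U: go left to T.
  Visit T.
  At T: go left to J.
    Visit J.
    At J: go left to V.
      Visit V.
      At V: go left to H.
        Visit H.
        At H: go left to N.
          N is a leaf — visit N.
        At H: go right to R.
          Visit R.
          At R: no left child.
          At R: go right to A.
            A is a leaf — visit A.
      At V: go right to B.
        Visit B.
        At B: go left to M.
          M is a leaf — visit M.
        At B: no right child.
    At J: go right to C.
      Visit C.
      At C: no left child.
      At C: go right to Q.
        Visit Q.
        At Q: go left to W.
          Visit W.
          At W: go left to E.
            Visit E.
            At E: no left child.
            At E: go right to D.
              D is a leaf — visit D.
          At W: no right child.
        At Q: no right child.
  At T: no right child.
At U: no right child.
Full pre-order sequence: U, T, J, V, H, N, R, A, B, M, C, Q, W, E, D.

N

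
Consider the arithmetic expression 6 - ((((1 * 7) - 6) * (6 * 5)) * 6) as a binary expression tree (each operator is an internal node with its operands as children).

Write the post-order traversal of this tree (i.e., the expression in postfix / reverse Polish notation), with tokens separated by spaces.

Post-order on an expression tree gives postfix notation: for each operator, emit left operand, right operand, then the operator.

6 1 7 * 6 - 6 5 * * 6 * -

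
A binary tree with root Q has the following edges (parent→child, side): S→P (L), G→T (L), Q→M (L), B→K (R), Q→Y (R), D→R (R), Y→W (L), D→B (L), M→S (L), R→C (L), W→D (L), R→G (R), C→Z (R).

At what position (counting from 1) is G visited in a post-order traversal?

9

Post-order visits the left subtree, then the right subtree, then the node.
At Q: go left to M.
  At M: go left to S.
    At S: go left to P.
      P is a leaf — visit P.
    At S: no right child.
    Visit S.
  At M: no right child.
  Visit M.
At Q: go right to Y.
  At Y: go left to W.
    At W: go left to D.
      At D: go left to B.
        At B: no left child.
        At B: go right to K.
          K is a leaf — visit K.
        Visit B.
      At D: go right to R.
        At R: go left to C.
          At C: no left child.
          At C: go right to Z.
            Z is a leaf — visit Z.
          Visit C.
        At R: go right to G.
          At G: go left to T.
            T is a leaf — visit T.
          At G: no right child.
          Visit G.
        Visit R.
      Visit D.
    At W: no right child.
    Visit W.
  At Y: no right child.
  Visit Y.
Visit Q.
Full post-order sequence: P, S, M, K, B, Z, C, T, G, R, D, W, Y, Q.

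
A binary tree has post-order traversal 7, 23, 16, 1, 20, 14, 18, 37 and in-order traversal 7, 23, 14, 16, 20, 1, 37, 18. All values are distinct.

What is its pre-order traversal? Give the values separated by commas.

37, 14, 23, 7, 20, 16, 1, 18

The last element of post-order is the root; it splits in-order into left and right subtrees.
Root 37: left subtree has 6 nodes {7, 23, 14, 16, 20, 1}, right has 1 {18}.
  Root 14: left subtree has 2 nodes {7, 23}, right has 3 {16, 20, 1}.
    Root 23: left subtree has 1 node {7}, right has 0 { }.
    Root 20: left subtree has 1 node {16}, right has 1 {1}.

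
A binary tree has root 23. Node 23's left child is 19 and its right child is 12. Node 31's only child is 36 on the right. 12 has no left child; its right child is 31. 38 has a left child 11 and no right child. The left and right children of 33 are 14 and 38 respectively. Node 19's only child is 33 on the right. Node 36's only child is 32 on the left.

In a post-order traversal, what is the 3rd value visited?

Post-order visits the left subtree, then the right subtree, then the node.
At 23: go left to 19.
  At 19: no left child.
  At 19: go right to 33.
    At 33: go left to 14.
      14 is a leaf — visit 14.
    At 33: go right to 38.
      At 38: go left to 11.
        11 is a leaf — visit 11.
      At 38: no right child.
      Visit 38.
    Visit 33.
  Visit 19.
At 23: go right to 12.
  At 12: no left child.
  At 12: go right to 31.
    At 31: no left child.
    At 31: go right to 36.
      At 36: go left to 32.
        32 is a leaf — visit 32.
      At 36: no right child.
      Visit 36.
    Visit 31.
  Visit 12.
Visit 23.
Full post-order sequence: 14, 11, 38, 33, 19, 32, 36, 31, 12, 23.

38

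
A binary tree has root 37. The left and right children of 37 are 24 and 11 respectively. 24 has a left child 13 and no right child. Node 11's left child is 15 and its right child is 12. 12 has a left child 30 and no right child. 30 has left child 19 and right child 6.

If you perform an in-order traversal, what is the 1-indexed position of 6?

In-order visits the left subtree, then the node, then the right subtree.
At 37: go left to 24.
  At 24: go left to 13.
    13 is a leaf — visit 13.
  Visit 24.
  At 24: no right child.
Visit 37.
At 37: go right to 11.
  At 11: go left to 15.
    15 is a leaf — visit 15.
  Visit 11.
  At 11: go right to 12.
    At 12: go left to 30.
      At 30: go left to 19.
        19 is a leaf — visit 19.
      Visit 30.
      At 30: go right to 6.
        6 is a leaf — visit 6.
    Visit 12.
    At 12: no right child.
Full in-order sequence: 13, 24, 37, 15, 11, 19, 30, 6, 12.

8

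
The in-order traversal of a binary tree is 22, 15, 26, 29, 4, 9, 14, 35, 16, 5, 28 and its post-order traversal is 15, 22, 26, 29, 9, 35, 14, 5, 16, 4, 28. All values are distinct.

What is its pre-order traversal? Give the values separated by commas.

28, 4, 29, 26, 22, 15, 16, 14, 9, 35, 5

The last element of post-order is the root; it splits in-order into left and right subtrees.
Root 28: left subtree has 10 nodes {22, 15, 26, 29, 4, 9, 14, 35, 16, 5}, right has 0 { }.
  Root 4: left subtree has 4 nodes {22, 15, 26, 29}, right has 5 {9, 14, 35, 16, 5}.
    Root 29: left subtree has 3 nodes {22, 15, 26}, right has 0 { }.
      Root 26: left subtree has 2 nodes {22, 15}, right has 0 { }.
        Root 22: left subtree has 0 nodes { }, right has 1 {15}.
    Root 16: left subtree has 3 nodes {9, 14, 35}, right has 1 {5}.
      Root 14: left subtree has 1 node {9}, right has 1 {35}.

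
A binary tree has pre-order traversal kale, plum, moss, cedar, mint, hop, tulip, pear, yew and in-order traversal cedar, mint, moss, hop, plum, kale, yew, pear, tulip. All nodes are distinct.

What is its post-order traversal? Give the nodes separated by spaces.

The first element of pre-order is the root; it splits in-order into left and right subtrees.
Root kale: left subtree has 5 nodes {cedar, mint, moss, hop, plum}, right has 3 {yew, pear, tulip}.
  Root plum: left subtree has 4 nodes {cedar, mint, moss, hop}, right has 0 { }.
    Root moss: left subtree has 2 nodes {cedar, mint}, right has 1 {hop}.
      Root cedar: left subtree has 0 nodes { }, right has 1 {mint}.
  Root tulip: left subtree has 2 nodes {yew, pear}, right has 0 { }.
    Root pear: left subtree has 1 node {yew}, right has 0 { }.

mint cedar hop moss plum yew pear tulip kale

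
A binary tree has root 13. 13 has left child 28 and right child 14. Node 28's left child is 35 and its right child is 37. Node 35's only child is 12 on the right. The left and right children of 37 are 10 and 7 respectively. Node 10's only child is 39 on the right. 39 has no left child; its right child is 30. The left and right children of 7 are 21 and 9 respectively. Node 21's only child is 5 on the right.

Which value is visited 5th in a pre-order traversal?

37

Pre-order visits the node, then its left subtree, then its right subtree.
Visit 13.
At 13: go left to 28.
  Visit 28.
  At 28: go left to 35.
    Visit 35.
    At 35: no left child.
    At 35: go right to 12.
      12 is a leaf — visit 12.
  At 28: go right to 37.
    Visit 37.
    At 37: go left to 10.
      Visit 10.
      At 10: no left child.
      At 10: go right to 39.
        Visit 39.
        At 39: no left child.
        At 39: go right to 30.
          30 is a leaf — visit 30.
    At 37: go right to 7.
      Visit 7.
      At 7: go left to 21.
        Visit 21.
        At 21: no left child.
        At 21: go right to 5.
          5 is a leaf — visit 5.
      At 7: go right to 9.
        9 is a leaf — visit 9.
At 13: go right to 14.
  14 is a leaf — visit 14.
Full pre-order sequence: 13, 28, 35, 12, 37, 10, 39, 30, 7, 21, 5, 9, 14.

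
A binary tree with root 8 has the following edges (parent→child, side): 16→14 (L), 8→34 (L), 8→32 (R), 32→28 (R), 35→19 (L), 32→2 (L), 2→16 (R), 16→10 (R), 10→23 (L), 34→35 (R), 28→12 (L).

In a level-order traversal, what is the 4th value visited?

Level-order visits nodes level by level from the root, left to right within each level.
Level 0: 8
Level 1: 34, 32
Level 2: 35, 2, 28
Level 3: 19, 16, 12
Level 4: 14, 10
Level 5: 23
Full level-order sequence: 8, 34, 32, 35, 2, 28, 19, 16, 12, 14, 10, 23.

35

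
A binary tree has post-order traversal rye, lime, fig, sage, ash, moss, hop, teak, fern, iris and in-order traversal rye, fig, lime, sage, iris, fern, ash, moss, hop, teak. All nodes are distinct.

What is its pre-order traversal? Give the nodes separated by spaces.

The last element of post-order is the root; it splits in-order into left and right subtrees.
Root iris: left subtree has 4 nodes {rye, fig, lime, sage}, right has 5 {fern, ash, moss, hop, teak}.
  Root sage: left subtree has 3 nodes {rye, fig, lime}, right has 0 { }.
    Root fig: left subtree has 1 node {rye}, right has 1 {lime}.
  Root fern: left subtree has 0 nodes { }, right has 4 {ash, moss, hop, teak}.
    Root teak: left subtree has 3 nodes {ash, moss, hop}, right has 0 { }.
      Root hop: left subtree has 2 nodes {ash, moss}, right has 0 { }.
        Root moss: left subtree has 1 node {ash}, right has 0 { }.

iris sage fig rye lime fern teak hop moss ash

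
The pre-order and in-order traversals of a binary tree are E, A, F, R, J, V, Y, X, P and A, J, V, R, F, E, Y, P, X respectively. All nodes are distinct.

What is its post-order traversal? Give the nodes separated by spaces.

The first element of pre-order is the root; it splits in-order into left and right subtrees.
Root E: left subtree has 5 nodes {A, J, V, R, F}, right has 3 {Y, P, X}.
  Root A: left subtree has 0 nodes { }, right has 4 {J, V, R, F}.
    Root F: left subtree has 3 nodes {J, V, R}, right has 0 { }.
      Root R: left subtree has 2 nodes {J, V}, right has 0 { }.
        Root J: left subtree has 0 nodes { }, right has 1 {V}.
  Root Y: left subtree has 0 nodes { }, right has 2 {P, X}.
    Root X: left subtree has 1 node {P}, right has 0 { }.

V J R F A P X Y E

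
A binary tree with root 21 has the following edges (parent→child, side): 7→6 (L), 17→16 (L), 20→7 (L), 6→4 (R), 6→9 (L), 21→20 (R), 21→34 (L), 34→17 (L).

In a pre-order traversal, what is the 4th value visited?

Pre-order visits the node, then its left subtree, then its right subtree.
Visit 21.
At 21: go left to 34.
  Visit 34.
  At 34: go left to 17.
    Visit 17.
    At 17: go left to 16.
      16 is a leaf — visit 16.
    At 17: no right child.
  At 34: no right child.
At 21: go right to 20.
  Visit 20.
  At 20: go left to 7.
    Visit 7.
    At 7: go left to 6.
      Visit 6.
      At 6: go left to 9.
        9 is a leaf — visit 9.
      At 6: go right to 4.
        4 is a leaf — visit 4.
    At 7: no right child.
  At 20: no right child.
Full pre-order sequence: 21, 34, 17, 16, 20, 7, 6, 9, 4.

16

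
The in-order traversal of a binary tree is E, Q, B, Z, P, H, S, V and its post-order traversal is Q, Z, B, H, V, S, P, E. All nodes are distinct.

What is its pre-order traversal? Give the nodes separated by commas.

E, P, B, Q, Z, S, H, V

The last element of post-order is the root; it splits in-order into left and right subtrees.
Root E: left subtree has 0 nodes { }, right has 7 {Q, B, Z, P, H, S, V}.
  Root P: left subtree has 3 nodes {Q, B, Z}, right has 3 {H, S, V}.
    Root B: left subtree has 1 node {Q}, right has 1 {Z}.
    Root S: left subtree has 1 node {H}, right has 1 {V}.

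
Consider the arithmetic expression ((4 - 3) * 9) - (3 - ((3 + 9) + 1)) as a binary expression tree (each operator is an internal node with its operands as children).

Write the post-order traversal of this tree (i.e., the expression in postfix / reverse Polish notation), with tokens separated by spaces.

Post-order on an expression tree gives postfix notation: for each operator, emit left operand, right operand, then the operator.

4 3 - 9 * 3 3 9 + 1 + - -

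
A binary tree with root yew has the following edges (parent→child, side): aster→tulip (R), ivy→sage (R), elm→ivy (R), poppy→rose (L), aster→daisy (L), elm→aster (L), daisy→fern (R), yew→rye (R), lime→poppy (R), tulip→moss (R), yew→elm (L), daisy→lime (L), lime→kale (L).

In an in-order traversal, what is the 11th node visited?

In-order visits the left subtree, then the node, then the right subtree.
At yew: go left to elm.
  At elm: go left to aster.
    At aster: go left to daisy.
      At daisy: go left to lime.
        At lime: go left to kale.
          kale is a leaf — visit kale.
        Visit lime.
        At lime: go right to poppy.
          At poppy: go left to rose.
            rose is a leaf — visit rose.
          Visit poppy.
          At poppy: no right child.
      Visit daisy.
      At daisy: go right to fern.
        fern is a leaf — visit fern.
    Visit aster.
    At aster: go right to tulip.
      At tulip: no left child.
      Visit tulip.
      At tulip: go right to moss.
        moss is a leaf — visit moss.
  Visit elm.
  At elm: go right to ivy.
    At ivy: no left child.
    Visit ivy.
    At ivy: go right to sage.
      sage is a leaf — visit sage.
Visit yew.
At yew: go right to rye.
  rye is a leaf — visit rye.
Full in-order sequence: kale, lime, rose, poppy, daisy, fern, aster, tulip, moss, elm, ivy, sage, yew, rye.

ivy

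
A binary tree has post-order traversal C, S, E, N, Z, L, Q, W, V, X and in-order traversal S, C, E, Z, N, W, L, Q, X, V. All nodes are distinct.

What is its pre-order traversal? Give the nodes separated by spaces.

The last element of post-order is the root; it splits in-order into left and right subtrees.
Root X: left subtree has 8 nodes {S, C, E, Z, N, W, L, Q}, right has 1 {V}.
  Root W: left subtree has 5 nodes {S, C, E, Z, N}, right has 2 {L, Q}.
    Root Z: left subtree has 3 nodes {S, C, E}, right has 1 {N}.
      Root E: left subtree has 2 nodes {S, C}, right has 0 { }.
        Root S: left subtree has 0 nodes { }, right has 1 {C}.
    Root Q: left subtree has 1 node {L}, right has 0 { }.

X W Z E S C N Q L V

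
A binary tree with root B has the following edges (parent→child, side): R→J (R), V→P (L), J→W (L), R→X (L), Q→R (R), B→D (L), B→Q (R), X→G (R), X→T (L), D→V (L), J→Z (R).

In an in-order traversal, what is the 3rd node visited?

In-order visits the left subtree, then the node, then the right subtree.
At B: go left to D.
  At D: go left to V.
    At V: go left to P.
      P is a leaf — visit P.
    Visit V.
    At V: no right child.
  Visit D.
  At D: no right child.
Visit B.
At B: go right to Q.
  At Q: no left child.
  Visit Q.
  At Q: go right to R.
    At R: go left to X.
      At X: go left to T.
        T is a leaf — visit T.
      Visit X.
      At X: go right to G.
        G is a leaf — visit G.
    Visit R.
    At R: go right to J.
      At J: go left to W.
        W is a leaf — visit W.
      Visit J.
      At J: go right to Z.
        Z is a leaf — visit Z.
Full in-order sequence: P, V, D, B, Q, T, X, G, R, W, J, Z.

D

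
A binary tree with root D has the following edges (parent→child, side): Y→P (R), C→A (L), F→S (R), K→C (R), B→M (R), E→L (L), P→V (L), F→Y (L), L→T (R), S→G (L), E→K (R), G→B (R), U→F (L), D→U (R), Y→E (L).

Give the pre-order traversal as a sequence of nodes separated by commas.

Pre-order visits the node, then its left subtree, then its right subtree.
Visit D.
At D: no left child.
At D: go right to U.
  Visit U.
  At U: go left to F.
    Visit F.
    At F: go left to Y.
      Visit Y.
      At Y: go left to E.
        Visit E.
        At E: go left to L.
          Visit L.
          At L: no left child.
          At L: go right to T.
            T is a leaf — visit T.
        At E: go right to K.
          Visit K.
          At K: no left child.
          At K: go right to C.
            Visit C.
            At C: go left to A.
              A is a leaf — visit A.
            At C: no right child.
      At Y: go right to P.
        Visit P.
        At P: go left to V.
          V is a leaf — visit V.
        At P: no right child.
    At F: go right to S.
      Visit S.
      At S: go left to G.
        Visit G.
        At G: no left child.
        At G: go right to B.
          Visit B.
          At B: no left child.
          At B: go right to M.
            M is a leaf — visit M.
      At S: no right child.
  At U: no right child.

D, U, F, Y, E, L, T, K, C, A, P, V, S, G, B, M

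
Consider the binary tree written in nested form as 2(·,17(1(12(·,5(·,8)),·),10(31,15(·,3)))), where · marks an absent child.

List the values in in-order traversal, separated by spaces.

2 12 5 8 1 17 31 10 15 3

In-order visits the left subtree, then the node, then the right subtree.
At 2: no left child.
Visit 2.
At 2: go right to 17.
  At 17: go left to 1.
    At 1: go left to 12.
      At 12: no left child.
      Visit 12.
      At 12: go right to 5.
        At 5: no left child.
        Visit 5.
        At 5: go right to 8.
          8 is a leaf — visit 8.
    Visit 1.
    At 1: no right child.
  Visit 17.
  At 17: go right to 10.
    At 10: go left to 31.
      31 is a leaf — visit 31.
    Visit 10.
    At 10: go right to 15.
      At 15: no left child.
      Visit 15.
      At 15: go right to 3.
        3 is a leaf — visit 3.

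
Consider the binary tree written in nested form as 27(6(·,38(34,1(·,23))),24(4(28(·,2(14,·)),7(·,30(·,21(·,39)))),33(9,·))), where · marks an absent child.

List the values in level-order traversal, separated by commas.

Level-order visits nodes level by level from the root, left to right within each level.
Level 0: 27
Level 1: 6, 24
Level 2: 38, 4, 33
Level 3: 34, 1, 28, 7, 9
Level 4: 23, 2, 30
Level 5: 14, 21
Level 6: 39

27, 6, 24, 38, 4, 33, 34, 1, 28, 7, 9, 23, 2, 30, 14, 21, 39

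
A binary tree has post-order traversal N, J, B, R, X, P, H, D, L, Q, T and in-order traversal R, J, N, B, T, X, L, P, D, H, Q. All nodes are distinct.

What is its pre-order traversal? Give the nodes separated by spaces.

T R B J N Q L X D P H

The last element of post-order is the root; it splits in-order into left and right subtrees.
Root T: left subtree has 4 nodes {R, J, N, B}, right has 6 {X, L, P, D, H, Q}.
  Root R: left subtree has 0 nodes { }, right has 3 {J, N, B}.
    Root B: left subtree has 2 nodes {J, N}, right has 0 { }.
      Root J: left subtree has 0 nodes { }, right has 1 {N}.
  Root Q: left subtree has 5 nodes {X, L, P, D, H}, right has 0 { }.
    Root L: left subtree has 1 node {X}, right has 3 {P, D, H}.
      Root D: left subtree has 1 node {P}, right has 1 {H}.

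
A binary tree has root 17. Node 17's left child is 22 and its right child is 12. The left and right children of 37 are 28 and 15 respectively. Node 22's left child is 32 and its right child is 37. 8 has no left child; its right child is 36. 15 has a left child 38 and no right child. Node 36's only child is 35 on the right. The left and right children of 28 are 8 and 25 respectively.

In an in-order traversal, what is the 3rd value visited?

In-order visits the left subtree, then the node, then the right subtree.
At 17: go left to 22.
  At 22: go left to 32.
    32 is a leaf — visit 32.
  Visit 22.
  At 22: go right to 37.
    At 37: go left to 28.
      At 28: go left to 8.
        At 8: no left child.
        Visit 8.
        At 8: go right to 36.
          At 36: no left child.
          Visit 36.
          At 36: go right to 35.
            35 is a leaf — visit 35.
      Visit 28.
      At 28: go right to 25.
        25 is a leaf — visit 25.
    Visit 37.
    At 37: go right to 15.
      At 15: go left to 38.
        38 is a leaf — visit 38.
      Visit 15.
      At 15: no right child.
Visit 17.
At 17: go right to 12.
  12 is a leaf — visit 12.
Full in-order sequence: 32, 22, 8, 36, 35, 28, 25, 37, 38, 15, 17, 12.

8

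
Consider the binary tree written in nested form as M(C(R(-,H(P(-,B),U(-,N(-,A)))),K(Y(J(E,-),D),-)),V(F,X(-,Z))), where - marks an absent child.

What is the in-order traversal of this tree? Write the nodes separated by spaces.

In-order visits the left subtree, then the node, then the right subtree.
At M: go left to C.
  At C: go left to R.
    At R: no left child.
    Visit R.
    At R: go right to H.
      At H: go left to P.
        At P: no left child.
        Visit P.
        At P: go right to B.
          B is a leaf — visit B.
      Visit H.
      At H: go right to U.
        At U: no left child.
        Visit U.
        At U: go right to N.
          At N: no left child.
          Visit N.
          At N: go right to A.
            A is a leaf — visit A.
  Visit C.
  At C: go right to K.
    At K: go left to Y.
      At Y: go left to J.
        At J: go left to E.
          E is a leaf — visit E.
        Visit J.
        At J: no right child.
      Visit Y.
      At Y: go right to D.
        D is a leaf — visit D.
    Visit K.
    At K: no right child.
Visit M.
At M: go right to V.
  At V: go left to F.
    F is a leaf — visit F.
  Visit V.
  At V: go right to X.
    At X: no left child.
    Visit X.
    At X: go right to Z.
      Z is a leaf — visit Z.

R P B H U N A C E J Y D K M F V X Z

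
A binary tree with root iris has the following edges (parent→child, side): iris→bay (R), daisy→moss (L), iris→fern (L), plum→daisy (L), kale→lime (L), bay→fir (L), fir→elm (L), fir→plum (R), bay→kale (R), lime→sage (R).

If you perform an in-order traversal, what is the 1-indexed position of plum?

7

In-order visits the left subtree, then the node, then the right subtree.
At iris: go left to fern.
  fern is a leaf — visit fern.
Visit iris.
At iris: go right to bay.
  At bay: go left to fir.
    At fir: go left to elm.
      elm is a leaf — visit elm.
    Visit fir.
    At fir: go right to plum.
      At plum: go left to daisy.
        At daisy: go left to moss.
          moss is a leaf — visit moss.
        Visit daisy.
        At daisy: no right child.
      Visit plum.
      At plum: no right child.
  Visit bay.
  At bay: go right to kale.
    At kale: go left to lime.
      At lime: no left child.
      Visit lime.
      At lime: go right to sage.
        sage is a leaf — visit sage.
    Visit kale.
    At kale: no right child.
Full in-order sequence: fern, iris, elm, fir, moss, daisy, plum, bay, lime, sage, kale.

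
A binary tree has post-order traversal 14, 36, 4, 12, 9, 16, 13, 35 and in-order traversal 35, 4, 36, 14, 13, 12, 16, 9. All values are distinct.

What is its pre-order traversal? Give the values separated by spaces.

35 13 4 36 14 16 12 9

The last element of post-order is the root; it splits in-order into left and right subtrees.
Root 35: left subtree has 0 nodes { }, right has 7 {4, 36, 14, 13, 12, 16, 9}.
  Root 13: left subtree has 3 nodes {4, 36, 14}, right has 3 {12, 16, 9}.
    Root 4: left subtree has 0 nodes { }, right has 2 {36, 14}.
      Root 36: left subtree has 0 nodes { }, right has 1 {14}.
    Root 16: left subtree has 1 node {12}, right has 1 {9}.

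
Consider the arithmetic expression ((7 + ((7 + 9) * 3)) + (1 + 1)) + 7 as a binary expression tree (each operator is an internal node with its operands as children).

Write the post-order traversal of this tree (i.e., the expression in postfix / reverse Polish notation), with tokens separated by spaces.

7 7 9 + 3 * + 1 1 + + 7 +

Post-order on an expression tree gives postfix notation: for each operator, emit left operand, right operand, then the operator.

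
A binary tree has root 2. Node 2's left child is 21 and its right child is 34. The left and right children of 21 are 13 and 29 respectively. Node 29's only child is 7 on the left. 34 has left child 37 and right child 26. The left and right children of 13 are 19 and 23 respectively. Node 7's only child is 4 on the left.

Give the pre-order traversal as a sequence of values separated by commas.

2, 21, 13, 19, 23, 29, 7, 4, 34, 37, 26

Pre-order visits the node, then its left subtree, then its right subtree.
Visit 2.
At 2: go left to 21.
  Visit 21.
  At 21: go left to 13.
    Visit 13.
    At 13: go left to 19.
      19 is a leaf — visit 19.
    At 13: go right to 23.
      23 is a leaf — visit 23.
  At 21: go right to 29.
    Visit 29.
    At 29: go left to 7.
      Visit 7.
      At 7: go left to 4.
        4 is a leaf — visit 4.
      At 7: no right child.
    At 29: no right child.
At 2: go right to 34.
  Visit 34.
  At 34: go left to 37.
    37 is a leaf — visit 37.
  At 34: go right to 26.
    26 is a leaf — visit 26.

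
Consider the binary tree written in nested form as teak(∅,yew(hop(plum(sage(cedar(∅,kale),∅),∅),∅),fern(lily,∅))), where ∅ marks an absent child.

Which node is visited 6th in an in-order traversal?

hop

In-order visits the left subtree, then the node, then the right subtree.
At teak: no left child.
Visit teak.
At teak: go right to yew.
  At yew: go left to hop.
    At hop: go left to plum.
      At plum: go left to sage.
        At sage: go left to cedar.
          At cedar: no left child.
          Visit cedar.
          At cedar: go right to kale.
            kale is a leaf — visit kale.
        Visit sage.
        At sage: no right child.
      Visit plum.
      At plum: no right child.
    Visit hop.
    At hop: no right child.
  Visit yew.
  At yew: go right to fern.
    At fern: go left to lily.
      lily is a leaf — visit lily.
    Visit fern.
    At fern: no right child.
Full in-order sequence: teak, cedar, kale, sage, plum, hop, yew, lily, fern.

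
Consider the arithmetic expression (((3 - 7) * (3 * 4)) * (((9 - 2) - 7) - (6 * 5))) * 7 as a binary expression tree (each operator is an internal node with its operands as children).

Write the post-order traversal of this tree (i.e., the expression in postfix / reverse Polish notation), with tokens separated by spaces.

3 7 - 3 4 * * 9 2 - 7 - 6 5 * - * 7 *

Post-order on an expression tree gives postfix notation: for each operator, emit left operand, right operand, then the operator.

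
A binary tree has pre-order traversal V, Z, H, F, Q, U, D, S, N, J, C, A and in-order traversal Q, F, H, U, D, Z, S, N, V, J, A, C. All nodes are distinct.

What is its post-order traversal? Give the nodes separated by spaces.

The first element of pre-order is the root; it splits in-order into left and right subtrees.
Root V: left subtree has 8 nodes {Q, F, H, U, D, Z, S, N}, right has 3 {J, A, C}.
  Root Z: left subtree has 5 nodes {Q, F, H, U, D}, right has 2 {S, N}.
    Root H: left subtree has 2 nodes {Q, F}, right has 2 {U, D}.
      Root F: left subtree has 1 node {Q}, right has 0 { }.
      Root U: left subtree has 0 nodes { }, right has 1 {D}.
    Root S: left subtree has 0 nodes { }, right has 1 {N}.
  Root J: left subtree has 0 nodes { }, right has 2 {A, C}.
    Root C: left subtree has 1 node {A}, right has 0 { }.

Q F D U H N S Z A C J V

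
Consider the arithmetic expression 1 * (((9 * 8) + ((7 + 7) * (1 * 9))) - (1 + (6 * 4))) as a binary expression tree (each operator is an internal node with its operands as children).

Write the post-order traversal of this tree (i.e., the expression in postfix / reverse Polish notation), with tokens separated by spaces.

Post-order on an expression tree gives postfix notation: for each operator, emit left operand, right operand, then the operator.

1 9 8 * 7 7 + 1 9 * * + 1 6 4 * + - *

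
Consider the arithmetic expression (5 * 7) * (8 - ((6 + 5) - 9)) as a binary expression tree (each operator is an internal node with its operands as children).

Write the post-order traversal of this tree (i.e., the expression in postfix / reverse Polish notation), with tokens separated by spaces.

5 7 * 8 6 5 + 9 - - *

Post-order on an expression tree gives postfix notation: for each operator, emit left operand, right operand, then the operator.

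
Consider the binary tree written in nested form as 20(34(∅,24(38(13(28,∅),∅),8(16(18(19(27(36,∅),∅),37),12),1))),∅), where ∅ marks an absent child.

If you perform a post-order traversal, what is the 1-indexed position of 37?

7

Post-order visits the left subtree, then the right subtree, then the node.
At 20: go left to 34.
  At 34: no left child.
  At 34: go right to 24.
    At 24: go left to 38.
      At 38: go left to 13.
        At 13: go left to 28.
          28 is a leaf — visit 28.
        At 13: no right child.
        Visit 13.
      At 38: no right child.
      Visit 38.
    At 24: go right to 8.
      At 8: go left to 16.
        At 16: go left to 18.
          At 18: go left to 19.
            At 19: go left to 27.
              At 27: go left to 36.
                36 is a leaf — visit 36.
              At 27: no right child.
              Visit 27.
            At 19: no right child.
            Visit 19.
          At 18: go right to 37.
            37 is a leaf — visit 37.
          Visit 18.
        At 16: go right to 12.
          12 is a leaf — visit 12.
        Visit 16.
      At 8: go right to 1.
        1 is a leaf — visit 1.
      Visit 8.
    Visit 24.
  Visit 34.
At 20: no right child.
Visit 20.
Full post-order sequence: 28, 13, 38, 36, 27, 19, 37, 18, 12, 16, 1, 8, 24, 34, 20.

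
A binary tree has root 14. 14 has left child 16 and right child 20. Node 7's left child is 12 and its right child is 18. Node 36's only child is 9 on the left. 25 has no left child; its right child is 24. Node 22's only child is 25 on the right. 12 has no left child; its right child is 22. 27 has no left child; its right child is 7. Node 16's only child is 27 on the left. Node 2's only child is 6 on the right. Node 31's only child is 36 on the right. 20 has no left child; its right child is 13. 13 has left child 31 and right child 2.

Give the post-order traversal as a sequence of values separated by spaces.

Post-order visits the left subtree, then the right subtree, then the node.
At 14: go left to 16.
  At 16: go left to 27.
    At 27: no left child.
    At 27: go right to 7.
      At 7: go left to 12.
        At 12: no left child.
        At 12: go right to 22.
          At 22: no left child.
          At 22: go right to 25.
            At 25: no left child.
            At 25: go right to 24.
              24 is a leaf — visit 24.
            Visit 25.
          Visit 22.
        Visit 12.
      At 7: go right to 18.
        18 is a leaf — visit 18.
      Visit 7.
    Visit 27.
  At 16: no right child.
  Visit 16.
At 14: go right to 20.
  At 20: no left child.
  At 20: go right to 13.
    At 13: go left to 31.
      At 31: no left child.
      At 31: go right to 36.
        At 36: go left to 9.
          9 is a leaf — visit 9.
        At 36: no right child.
        Visit 36.
      Visit 31.
    At 13: go right to 2.
      At 2: no left child.
      At 2: go right to 6.
        6 is a leaf — visit 6.
      Visit 2.
    Visit 13.
  Visit 20.
Visit 14.

24 25 22 12 18 7 27 16 9 36 31 6 2 13 20 14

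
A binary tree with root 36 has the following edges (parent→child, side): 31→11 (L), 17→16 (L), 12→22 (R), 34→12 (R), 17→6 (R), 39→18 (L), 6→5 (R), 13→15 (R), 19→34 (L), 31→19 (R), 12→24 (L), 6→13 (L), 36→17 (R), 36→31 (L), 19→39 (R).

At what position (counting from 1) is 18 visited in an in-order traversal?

8

In-order visits the left subtree, then the node, then the right subtree.
At 36: go left to 31.
  At 31: go left to 11.
    11 is a leaf — visit 11.
  Visit 31.
  At 31: go right to 19.
    At 19: go left to 34.
      At 34: no left child.
      Visit 34.
      At 34: go right to 12.
        At 12: go left to 24.
          24 is a leaf — visit 24.
        Visit 12.
        At 12: go right to 22.
          22 is a leaf — visit 22.
    Visit 19.
    At 19: go right to 39.
      At 39: go left to 18.
        18 is a leaf — visit 18.
      Visit 39.
      At 39: no right child.
Visit 36.
At 36: go right to 17.
  At 17: go left to 16.
    16 is a leaf — visit 16.
  Visit 17.
  At 17: go right to 6.
    At 6: go left to 13.
      At 13: no left child.
      Visit 13.
      At 13: go right to 15.
        15 is a leaf — visit 15.
    Visit 6.
    At 6: go right to 5.
      5 is a leaf — visit 5.
Full in-order sequence: 11, 31, 34, 24, 12, 22, 19, 18, 39, 36, 16, 17, 13, 15, 6, 5.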